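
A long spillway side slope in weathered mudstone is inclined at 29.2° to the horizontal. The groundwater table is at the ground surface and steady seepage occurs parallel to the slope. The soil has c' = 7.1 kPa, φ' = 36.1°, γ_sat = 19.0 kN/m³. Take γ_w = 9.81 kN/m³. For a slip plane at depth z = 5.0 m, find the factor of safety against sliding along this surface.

FS = 0.81

With seepage parallel to the slope and the water table at the surface, the effective normal stress on the slip plane uses the buoyant unit weight γ' = γ_sat − γ_w while the driving shear stress uses γ_sat:
FS = [c' + γ' z cos²β tanφ'] / [γ_sat z sinβ cosβ]
γ' = 19.0 − 9.81 = 9.19 kN/m³
Numerator = 7.1 + 9.19·5.0·cos²29.2°·tan36.1° = 7.1 + 9.19·5.0·0.7620·0.7292 = 32.632 kPa
Denominator = 19.0·5.0·sin29.2°·cos29.2° = 19.0·5.0·0.4879·0.8729 = 40.457 kPa
FS = 32.632 / 40.457 = 0.807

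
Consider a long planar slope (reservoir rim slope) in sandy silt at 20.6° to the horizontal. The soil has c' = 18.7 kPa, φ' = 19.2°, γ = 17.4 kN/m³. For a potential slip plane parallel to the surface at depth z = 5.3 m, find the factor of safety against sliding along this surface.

FS = 1.54

For an infinite slope with a slip plane parallel to the surface (no pore pressure): FS = [c' + γz cos²β tanφ'] / [γz sinβ cosβ].
γz = 17.4·5.3 = 92.22 kN/m²
Numerator = 18.7 + 92.22·cos²20.6°·tan19.2° = 18.7 + 92.22·0.8762·0.3482 = 46.839 kPa
Denominator = 92.22·sin20.6°·cos20.6° = 92.22·0.3518·0.9361 = 30.372 kPa
FS = 46.839 / 30.372 = 1.542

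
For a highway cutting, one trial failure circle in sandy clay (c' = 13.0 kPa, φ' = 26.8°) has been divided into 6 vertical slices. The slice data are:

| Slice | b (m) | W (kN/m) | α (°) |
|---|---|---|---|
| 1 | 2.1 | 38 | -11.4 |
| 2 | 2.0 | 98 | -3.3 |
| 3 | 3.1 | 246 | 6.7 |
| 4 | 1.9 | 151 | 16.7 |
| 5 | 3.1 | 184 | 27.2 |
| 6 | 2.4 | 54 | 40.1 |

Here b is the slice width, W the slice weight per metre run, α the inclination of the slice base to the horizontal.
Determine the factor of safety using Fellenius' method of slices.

Ordinary method of slices: FS = Σ[c'·Δl_i + (W_i cosα_i)·tanφ'] / Σ W_i sinα_i, with Δl_i = b_i / cosα_i.
Slice 1: Δl = 2.1/cos(-11.4°) = 2.142 m; N'_1 = 38·cos(-11.4°) = 37.3; c'Δl = 27.85; W sinα = -7.5
Slice 2: Δl = 2.0/cos(-3.3°) = 2.003 m; N'_2 = 98·cos(-3.3°) = 97.8; c'Δl = 26.04; W sinα = -5.6
Slice 3: Δl = 3.1/cos6.7° = 3.121 m; N'_3 = 246·cos6.7° = 244.3; c'Δl = 40.58; W sinα = 28.7
Slice 4: Δl = 1.9/cos16.7° = 1.984 m; N'_4 = 151·cos16.7° = 144.6; c'Δl = 25.79; W sinα = 43.4
Slice 5: Δl = 3.1/cos27.2° = 3.485 m; N'_5 = 184·cos27.2° = 163.7; c'Δl = 45.31; W sinα = 84.1
Slice 6: Δl = 2.4/cos40.1° = 3.138 m; N'_6 = 54·cos40.1° = 41.3; c'Δl = 40.79; W sinα = 34.8
Σc'Δl = 206.4 kN/m; ΣN' = 729.0 kN/m; ΣW sinα = 177.8 kN/m
Resisting = 206.4 + 729.0·tan26.8° = 206.4 + 368.2 = 574.6 kN/m
FS = 574.6 / 177.8 = 3.231

FS = 3.23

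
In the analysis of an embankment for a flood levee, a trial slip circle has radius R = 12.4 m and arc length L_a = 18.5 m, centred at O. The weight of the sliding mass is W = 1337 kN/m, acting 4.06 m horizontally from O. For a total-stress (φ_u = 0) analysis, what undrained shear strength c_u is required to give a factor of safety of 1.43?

c_u = 33.8 kPa

FS = c_u·L_a·R / (W·d), so c_u = FS·W·d / (L_a·R).
c_u = 1.43·1337·4.06 / (18.50·12.4) = 7762.4 / 229.40 = 33.84 kPa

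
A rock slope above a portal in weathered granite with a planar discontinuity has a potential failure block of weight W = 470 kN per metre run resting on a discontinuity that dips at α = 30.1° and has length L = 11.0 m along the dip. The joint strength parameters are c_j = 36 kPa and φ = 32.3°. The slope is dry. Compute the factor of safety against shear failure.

FS = 2.77

Resolving the block weight along and normal to the plane and applying the Mohr–Coulomb strength on the joint:
N' = W cosα = 470·cos30.1° = 406.6 kN/m
Driving force T = W sinα = 470·sin30.1° = 235.7 kN/m
Resisting force R = c_j·L + N'·tanφ = 36·11.0 + 406.6·tan32.3° = 396.0 + 257.1 = 653.1 kN/m
FS = R / T = 653.1 / 235.7 = 2.771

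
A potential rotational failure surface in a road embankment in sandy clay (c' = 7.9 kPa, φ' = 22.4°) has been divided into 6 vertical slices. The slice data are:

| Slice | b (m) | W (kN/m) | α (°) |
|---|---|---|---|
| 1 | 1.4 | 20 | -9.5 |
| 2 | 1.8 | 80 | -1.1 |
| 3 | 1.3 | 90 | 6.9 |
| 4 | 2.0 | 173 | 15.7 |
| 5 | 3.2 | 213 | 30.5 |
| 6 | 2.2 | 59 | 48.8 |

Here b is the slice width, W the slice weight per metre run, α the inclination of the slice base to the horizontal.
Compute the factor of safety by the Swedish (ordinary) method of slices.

FS = 1.69

Ordinary method of slices: FS = Σ[c'·Δl_i + (W_i cosα_i)·tanφ'] / Σ W_i sinα_i, with Δl_i = b_i / cosα_i.
Slice 1: Δl = 1.4/cos(-9.5°) = 1.419 m; N'_1 = 20·cos(-9.5°) = 19.7; c'Δl = 11.21; W sinα = -3.3
Slice 2: Δl = 1.8/cos(-1.1°) = 1.800 m; N'_2 = 80·cos(-1.1°) = 80.0; c'Δl = 14.22; W sinα = -1.5
Slice 3: Δl = 1.3/cos6.9° = 1.309 m; N'_3 = 90·cos6.9° = 89.3; c'Δl = 10.34; W sinα = 10.8
Slice 4: Δl = 2.0/cos15.7° = 2.078 m; N'_4 = 173·cos15.7° = 166.5; c'Δl = 16.41; W sinα = 46.8
Slice 5: Δl = 3.2/cos30.5° = 3.714 m; N'_5 = 213·cos30.5° = 183.5; c'Δl = 29.34; W sinα = 108.1
Slice 6: Δl = 2.2/cos48.8° = 3.340 m; N'_6 = 59·cos48.8° = 38.9; c'Δl = 26.39; W sinα = 44.4
Σc'Δl = 107.9 kN/m; ΣN' = 578.0 kN/m; ΣW sinα = 205.3 kN/m
Resisting = 107.9 + 578.0·tan22.4° = 107.9 + 238.2 = 346.2 kN/m
FS = 346.2 / 205.3 = 1.686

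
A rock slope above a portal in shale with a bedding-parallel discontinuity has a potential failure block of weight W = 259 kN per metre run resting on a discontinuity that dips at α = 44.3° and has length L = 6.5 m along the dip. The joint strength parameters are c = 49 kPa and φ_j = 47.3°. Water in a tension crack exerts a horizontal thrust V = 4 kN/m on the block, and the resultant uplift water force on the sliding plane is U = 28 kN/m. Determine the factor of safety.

FS = 2.64

Resolving the block weight along and normal to the plane and applying the Mohr–Coulomb strength on the joint:
N' = W cosα − U − V sinα = 259·cos44.3° − 28 − 4·sin44.3° = 154.6 kN/m
Driving force T = W sinα + V cosα = 259·sin44.3° + 4·cos44.3° = 183.8 kN/m
Resisting force R = c·L + N'·tanφ_j = 49·6.5 + 154.6·tan47.3° = 318.5 + 167.5 = 486.0 kN/m
FS = R / T = 486.0 / 183.8 = 2.645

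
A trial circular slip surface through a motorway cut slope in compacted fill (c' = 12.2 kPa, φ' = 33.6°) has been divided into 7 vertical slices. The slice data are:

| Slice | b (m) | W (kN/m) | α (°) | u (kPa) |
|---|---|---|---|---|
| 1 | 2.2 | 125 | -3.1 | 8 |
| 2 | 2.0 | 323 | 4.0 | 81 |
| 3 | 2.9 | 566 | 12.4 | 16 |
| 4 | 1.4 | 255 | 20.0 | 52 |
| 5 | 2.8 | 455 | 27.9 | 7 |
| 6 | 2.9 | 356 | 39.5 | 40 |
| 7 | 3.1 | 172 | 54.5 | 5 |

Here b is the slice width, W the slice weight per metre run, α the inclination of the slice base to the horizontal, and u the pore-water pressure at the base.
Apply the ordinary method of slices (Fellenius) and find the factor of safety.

FS = 1.57

Ordinary method of slices: FS = Σ[c'·Δl_i + (W_i cosα_i − u_i·Δl_i)·tanφ'] / Σ W_i sinα_i, with Δl_i = b_i / cosα_i.
Slice 1: Δl = 2.2/cos(-3.1°) = 2.203 m; N'_1 = 125·cos(-3.1°) − 8·2.203 = 107.2; c'Δl = 26.88; W sinα = -6.8
Slice 2: Δl = 2.0/cos4.0° = 2.005 m; N'_2 = 323·cos4.0° − 81·2.005 = 159.8; c'Δl = 24.46; W sinα = 22.5
Slice 3: Δl = 2.9/cos12.4° = 2.969 m; N'_3 = 566·cos12.4° − 16·2.969 = 505.3; c'Δl = 36.23; W sinα = 121.5
Slice 4: Δl = 1.4/cos20.0° = 1.490 m; N'_4 = 255·cos20.0° − 52·1.490 = 162.1; c'Δl = 18.18; W sinα = 87.2
Slice 5: Δl = 2.8/cos27.9° = 3.168 m; N'_5 = 455·cos27.9° − 7·3.168 = 379.9; c'Δl = 38.65; W sinα = 212.9
Slice 6: Δl = 2.9/cos39.5° = 3.758 m; N'_6 = 356·cos39.5° − 40·3.758 = 124.4; c'Δl = 45.85; W sinα = 226.4
Slice 7: Δl = 3.1/cos54.5° = 5.338 m; N'_7 = 172·cos54.5° − 5·5.338 = 73.2; c'Δl = 65.13; W sinα = 140.0
Σc'Δl = 255.4 kN/m; ΣN' = 1511.9 kN/m; ΣW sinα = 803.9 kN/m
Resisting = 255.4 + 1511.9·tan33.6° = 255.4 + 1004.5 = 1259.9 kN/m
FS = 1259.9 / 803.9 = 1.567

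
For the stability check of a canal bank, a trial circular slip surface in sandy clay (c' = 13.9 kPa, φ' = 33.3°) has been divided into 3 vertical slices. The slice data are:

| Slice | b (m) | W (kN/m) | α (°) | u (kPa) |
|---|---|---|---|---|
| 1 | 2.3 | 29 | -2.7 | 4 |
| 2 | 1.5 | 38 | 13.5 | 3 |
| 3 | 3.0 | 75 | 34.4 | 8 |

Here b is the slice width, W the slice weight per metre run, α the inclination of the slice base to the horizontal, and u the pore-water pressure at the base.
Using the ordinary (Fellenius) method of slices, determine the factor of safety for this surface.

FS = 3.20

Ordinary method of slices: FS = Σ[c'·Δl_i + (W_i cosα_i − u_i·Δl_i)·tanφ'] / Σ W_i sinα_i, with Δl_i = b_i / cosα_i.
Slice 1: Δl = 2.3/cos(-2.7°) = 2.303 m; N'_1 = 29·cos(-2.7°) − 4·2.303 = 19.8; c'Δl = 32.01; W sinα = -1.4
Slice 2: Δl = 1.5/cos13.5° = 1.543 m; N'_2 = 38·cos13.5° − 3·1.543 = 32.3; c'Δl = 21.44; W sinα = 8.9
Slice 3: Δl = 3.0/cos34.4° = 3.636 m; N'_3 = 75·cos34.4° − 8·3.636 = 32.8; c'Δl = 50.54; W sinα = 42.4
Σc'Δl = 104.0 kN/m; ΣN' = 84.9 kN/m; ΣW sinα = 49.9 kN/m
Resisting = 104.0 + 84.9·tan33.3° = 104.0 + 55.8 = 159.7 kN/m
FS = 159.7 / 49.9 = 3.203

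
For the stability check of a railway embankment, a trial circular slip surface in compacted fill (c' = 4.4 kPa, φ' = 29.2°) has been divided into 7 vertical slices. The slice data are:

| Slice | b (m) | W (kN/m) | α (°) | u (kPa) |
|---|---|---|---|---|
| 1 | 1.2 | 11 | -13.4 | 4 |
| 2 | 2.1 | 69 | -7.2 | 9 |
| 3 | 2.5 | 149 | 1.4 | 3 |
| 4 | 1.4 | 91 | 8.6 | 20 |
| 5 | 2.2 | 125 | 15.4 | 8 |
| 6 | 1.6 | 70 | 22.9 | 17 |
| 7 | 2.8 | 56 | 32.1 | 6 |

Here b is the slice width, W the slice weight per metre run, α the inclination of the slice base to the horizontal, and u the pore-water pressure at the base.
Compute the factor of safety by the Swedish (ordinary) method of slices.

Ordinary method of slices: FS = Σ[c'·Δl_i + (W_i cosα_i − u_i·Δl_i)·tanφ'] / Σ W_i sinα_i, with Δl_i = b_i / cosα_i.
Slice 1: Δl = 1.2/cos(-13.4°) = 1.234 m; N'_1 = 11·cos(-13.4°) − 4·1.234 = 5.8; c'Δl = 5.43; W sinα = -2.5
Slice 2: Δl = 2.1/cos(-7.2°) = 2.117 m; N'_2 = 69·cos(-7.2°) − 9·2.117 = 49.4; c'Δl = 9.31; W sinα = -8.6
Slice 3: Δl = 2.5/cos1.4° = 2.501 m; N'_3 = 149·cos1.4° − 3·2.501 = 141.5; c'Δl = 11.00; W sinα = 3.6
Slice 4: Δl = 1.4/cos8.6° = 1.416 m; N'_4 = 91·cos8.6° − 20·1.416 = 61.7; c'Δl = 6.23; W sinα = 13.6
Slice 5: Δl = 2.2/cos15.4° = 2.282 m; N'_5 = 125·cos15.4° − 8·2.282 = 102.3; c'Δl = 10.04; W sinα = 33.2
Slice 6: Δl = 1.6/cos22.9° = 1.737 m; N'_6 = 70·cos22.9° − 17·1.737 = 35.0; c'Δl = 7.64; W sinα = 27.2
Slice 7: Δl = 2.8/cos32.1° = 3.305 m; N'_7 = 56·cos32.1° − 6·3.305 = 27.6; c'Δl = 14.54; W sinα = 29.8
Σc'Δl = 64.2 kN/m; ΣN' = 423.1 kN/m; ΣW sinα = 96.2 kN/m
Resisting = 64.2 + 423.1·tan29.2° = 64.2 + 236.5 = 300.7 kN/m
FS = 300.7 / 96.2 = 3.124

FS = 3.12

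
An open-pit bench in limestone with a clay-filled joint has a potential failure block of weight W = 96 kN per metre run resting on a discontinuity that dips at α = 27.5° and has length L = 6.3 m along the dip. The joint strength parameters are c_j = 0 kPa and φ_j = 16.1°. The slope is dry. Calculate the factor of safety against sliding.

Resolving the block weight along and normal to the plane and applying the Mohr–Coulomb strength on the joint:
N' = W cosα = 96·cos27.5° = 85.2 kN/m
Driving force T = W sinα = 96·sin27.5° = 44.3 kN/m
Resisting force R = c_j·L + N'·tanφ_j = 0·6.3 + 85.2·tan16.1° = 0.0 + 24.6 = 24.6 kN/m
FS = R / T = 24.6 / 44.3 = 0.554

FS = 0.55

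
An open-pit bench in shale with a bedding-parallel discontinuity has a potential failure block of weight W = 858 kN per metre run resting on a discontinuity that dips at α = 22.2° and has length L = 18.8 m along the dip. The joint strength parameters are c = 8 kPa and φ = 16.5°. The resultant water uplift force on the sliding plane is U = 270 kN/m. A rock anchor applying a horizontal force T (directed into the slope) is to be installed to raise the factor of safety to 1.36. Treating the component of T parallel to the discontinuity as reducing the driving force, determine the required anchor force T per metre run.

Resolving forces along and normal to the sliding plane, with the horizontal anchor force T adding T·sinα to the effective normal force and T·cosα acting up the plane against the driving force:
FS = [cL + (W cosα − U + T sinα) tanφ] / [W sinα − T cosα]
Without the anchor: N' = 524.4 kN/m, driving T_d = 324.2 kN/m, resisting R = 8·18.8 + 524.4·tan16.5° = 305.7 kN/m, FS = 0.94.
Setting FS = 1.36 and solving for T:
1.36·(324.2 − T cos22.2°) = 305.7 + T sin22.2°·tan16.5°
T·(sin22.2°·tan16.5° + 1.36·cos22.2°) = 1.36·324.2 − 305.7
T·(0.3778·0.2962 + 1.36·0.9259) = 440.9 − 305.7 = 135.2
T·1.3711 = 135.2
T = 98.6 kN/m

T = 99 kN/m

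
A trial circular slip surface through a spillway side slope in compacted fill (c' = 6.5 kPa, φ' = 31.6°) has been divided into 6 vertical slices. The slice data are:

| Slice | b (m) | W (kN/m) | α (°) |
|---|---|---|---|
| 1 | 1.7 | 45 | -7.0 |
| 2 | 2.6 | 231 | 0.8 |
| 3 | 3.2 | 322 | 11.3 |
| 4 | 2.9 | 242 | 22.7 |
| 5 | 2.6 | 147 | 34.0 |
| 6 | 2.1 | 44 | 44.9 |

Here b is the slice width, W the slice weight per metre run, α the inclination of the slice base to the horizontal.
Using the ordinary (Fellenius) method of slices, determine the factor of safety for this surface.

Ordinary method of slices: FS = Σ[c'·Δl_i + (W_i cosα_i)·tanφ'] / Σ W_i sinα_i, with Δl_i = b_i / cosα_i.
Slice 1: Δl = 1.7/cos(-7.0°) = 1.713 m; N'_1 = 45·cos(-7.0°) = 44.7; c'Δl = 11.13; W sinα = -5.5
Slice 2: Δl = 2.6/cos0.8° = 2.600 m; N'_2 = 231·cos0.8° = 231.0; c'Δl = 16.90; W sinα = 3.2
Slice 3: Δl = 3.2/cos11.3° = 3.263 m; N'_3 = 322·cos11.3° = 315.8; c'Δl = 21.21; W sinα = 63.1
Slice 4: Δl = 2.9/cos22.7° = 3.144 m; N'_4 = 242·cos22.7° = 223.3; c'Δl = 20.43; W sinα = 93.4
Slice 5: Δl = 2.6/cos34.0° = 3.136 m; N'_5 = 147·cos34.0° = 121.9; c'Δl = 20.39; W sinα = 82.2
Slice 6: Δl = 2.1/cos44.9° = 2.965 m; N'_6 = 44·cos44.9° = 31.2; c'Δl = 19.27; W sinα = 31.1
Σc'Δl = 109.3 kN/m; ΣN' = 967.7 kN/m; ΣW sinα = 267.5 kN/m
Resisting = 109.3 + 967.7·tan31.6° = 109.3 + 595.3 = 704.7 kN/m
FS = 704.7 / 267.5 = 2.634

FS = 2.63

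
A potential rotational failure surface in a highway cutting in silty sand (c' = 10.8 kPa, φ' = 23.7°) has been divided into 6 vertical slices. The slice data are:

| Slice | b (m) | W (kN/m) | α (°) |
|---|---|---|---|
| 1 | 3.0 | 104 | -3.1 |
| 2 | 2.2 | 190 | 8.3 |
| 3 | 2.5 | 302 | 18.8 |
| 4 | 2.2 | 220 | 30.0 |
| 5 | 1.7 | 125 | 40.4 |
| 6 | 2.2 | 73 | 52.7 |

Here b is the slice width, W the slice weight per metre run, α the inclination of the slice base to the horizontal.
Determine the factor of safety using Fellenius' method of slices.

Ordinary method of slices: FS = Σ[c'·Δl_i + (W_i cosα_i)·tanφ'] / Σ W_i sinα_i, with Δl_i = b_i / cosα_i.
Slice 1: Δl = 3.0/cos(-3.1°) = 3.004 m; N'_1 = 104·cos(-3.1°) = 103.8; c'Δl = 32.45; W sinα = -5.6
Slice 2: Δl = 2.2/cos8.3° = 2.223 m; N'_2 = 190·cos8.3° = 188.0; c'Δl = 24.01; W sinα = 27.4
Slice 3: Δl = 2.5/cos18.8° = 2.641 m; N'_3 = 302·cos18.8° = 285.9; c'Δl = 28.52; W sinα = 97.3
Slice 4: Δl = 2.2/cos30.0° = 2.540 m; N'_4 = 220·cos30.0° = 190.5; c'Δl = 27.44; W sinα = 110.0
Slice 5: Δl = 1.7/cos40.4° = 2.232 m; N'_5 = 125·cos40.4° = 95.2; c'Δl = 24.11; W sinα = 81.0
Slice 6: Δl = 2.2/cos52.7° = 3.630 m; N'_6 = 73·cos52.7° = 44.2; c'Δl = 39.21; W sinα = 58.1
Σc'Δl = 175.7 kN/m; ΣN' = 907.7 kN/m; ΣW sinα = 368.2 kN/m
Resisting = 175.7 + 907.7·tan23.7° = 175.7 + 398.5 = 574.2 kN/m
FS = 574.2 / 368.2 = 1.559

FS = 1.56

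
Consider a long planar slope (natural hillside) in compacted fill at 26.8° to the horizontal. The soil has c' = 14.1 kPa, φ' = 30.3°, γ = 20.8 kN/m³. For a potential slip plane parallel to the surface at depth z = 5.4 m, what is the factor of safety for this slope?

FS = 1.47

For an infinite slope with a slip plane parallel to the surface (no pore pressure): FS = [c' + γz cos²β tanφ'] / [γz sinβ cosβ].
γz = 20.8·5.4 = 112.32 kN/m²
Numerator = 14.1 + 112.32·cos²26.8°·tan30.3° = 14.1 + 112.32·0.7967·0.5844 = 66.392 kPa
Denominator = 112.32·sin26.8°·cos26.8° = 112.32·0.4509·0.8926 = 45.203 kPa
FS = 66.392 / 45.203 = 1.469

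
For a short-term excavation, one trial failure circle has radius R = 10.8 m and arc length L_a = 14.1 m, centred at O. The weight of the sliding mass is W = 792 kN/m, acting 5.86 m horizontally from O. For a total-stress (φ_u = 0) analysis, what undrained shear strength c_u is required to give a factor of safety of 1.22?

FS = c_u·L_a·R / (W·d), so c_u = FS·W·d / (L_a·R).
c_u = 1.22·792·5.86 / (14.10·10.8) = 5662.2 / 152.28 = 37.18 kPa

c_u = 37.2 kPa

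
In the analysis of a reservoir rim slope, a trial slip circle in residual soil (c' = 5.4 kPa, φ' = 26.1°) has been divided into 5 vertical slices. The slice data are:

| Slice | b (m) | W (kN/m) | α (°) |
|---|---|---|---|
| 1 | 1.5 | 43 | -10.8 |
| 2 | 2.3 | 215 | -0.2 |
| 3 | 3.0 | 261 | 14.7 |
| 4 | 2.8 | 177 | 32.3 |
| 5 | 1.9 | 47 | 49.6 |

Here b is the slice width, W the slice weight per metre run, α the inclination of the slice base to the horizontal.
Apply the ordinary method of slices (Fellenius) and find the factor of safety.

FS = 2.18

Ordinary method of slices: FS = Σ[c'·Δl_i + (W_i cosα_i)·tanφ'] / Σ W_i sinα_i, with Δl_i = b_i / cosα_i.
Slice 1: Δl = 1.5/cos(-10.8°) = 1.527 m; N'_1 = 43·cos(-10.8°) = 42.2; c'Δl = 8.25; W sinα = -8.1
Slice 2: Δl = 2.3/cos(-0.2°) = 2.300 m; N'_2 = 215·cos(-0.2°) = 215.0; c'Δl = 12.42; W sinα = -0.8
Slice 3: Δl = 3.0/cos14.7° = 3.102 m; N'_3 = 261·cos14.7° = 252.5; c'Δl = 16.75; W sinα = 66.2
Slice 4: Δl = 2.8/cos32.3° = 3.313 m; N'_4 = 177·cos32.3° = 149.6; c'Δl = 17.89; W sinα = 94.6
Slice 5: Δl = 1.9/cos49.6° = 2.932 m; N'_5 = 47·cos49.6° = 30.5; c'Δl = 15.83; W sinα = 35.8
Σc'Δl = 71.1 kN/m; ΣN' = 689.8 kN/m; ΣW sinα = 187.8 kN/m
Resisting = 71.1 + 689.8·tan26.1° = 71.1 + 337.9 = 409.0 kN/m
FS = 409.0 / 187.8 = 2.178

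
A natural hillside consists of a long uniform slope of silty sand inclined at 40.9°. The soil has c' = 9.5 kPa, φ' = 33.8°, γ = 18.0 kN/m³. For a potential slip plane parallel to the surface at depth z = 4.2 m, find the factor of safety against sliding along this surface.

FS = 1.03

For an infinite slope with a slip plane parallel to the surface (no pore pressure): FS = [c' + γz cos²β tanφ'] / [γz sinβ cosβ].
γz = 18.0·4.2 = 75.60 kN/m²
Numerator = 9.5 + 75.60·cos²40.9°·tan33.8° = 9.5 + 75.60·0.5713·0.6694 = 38.414 kPa
Denominator = 75.60·sin40.9°·cos40.9° = 75.60·0.6547·0.7559 = 37.414 kPa
FS = 38.414 / 37.414 = 1.027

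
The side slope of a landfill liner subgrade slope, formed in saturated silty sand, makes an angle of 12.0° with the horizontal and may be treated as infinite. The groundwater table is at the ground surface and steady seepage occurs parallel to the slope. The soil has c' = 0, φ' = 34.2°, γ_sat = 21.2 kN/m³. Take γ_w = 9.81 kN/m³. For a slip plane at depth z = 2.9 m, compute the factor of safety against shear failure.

With seepage parallel to the slope and the water table at the surface, the effective normal stress on the slip plane uses the buoyant unit weight γ' = γ_sat − γ_w while the driving shear stress uses γ_sat:
FS = [c' + γ' z cos²β tanφ'] / [γ_sat z sinβ cosβ]
(For c' = 0 this reduces to FS = (γ'/γ_sat)·tanφ'/tanβ.)
γ' = 21.2 − 9.81 = 11.39 kN/m³
Numerator = 0.0 + 11.39·2.9·cos²12.0°·tan34.2° = 0.0 + 11.39·2.9·0.9568·0.6796 = 21.477 kPa
Denominator = 21.2·2.9·sin12.0°·cos12.0° = 21.2·2.9·0.2079·0.9781 = 12.503 kPa
FS = 21.477 / 12.503 = 1.718

FS = 1.72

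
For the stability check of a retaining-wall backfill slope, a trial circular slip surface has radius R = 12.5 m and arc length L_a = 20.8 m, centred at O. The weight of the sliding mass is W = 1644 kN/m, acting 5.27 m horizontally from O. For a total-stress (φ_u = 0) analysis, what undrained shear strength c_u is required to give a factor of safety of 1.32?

FS = c_u·L_a·R / (W·d), so c_u = FS·W·d / (L_a·R).
c_u = 1.32·1644·5.27 / (20.80·12.5) = 11436.3 / 260.00 = 43.99 kPa

c_u = 44.0 kPa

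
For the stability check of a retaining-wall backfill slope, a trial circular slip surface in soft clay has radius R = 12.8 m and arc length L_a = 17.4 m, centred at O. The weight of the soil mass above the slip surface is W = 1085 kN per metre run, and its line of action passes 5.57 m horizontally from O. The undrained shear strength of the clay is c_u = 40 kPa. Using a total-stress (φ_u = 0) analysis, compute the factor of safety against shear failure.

FS = 1.47

Taking moments about the centre O, the resisting moment is provided by the undrained shear strength acting along the arc:
M_R = c_u·L_a·R = 40·17.40·12.8 = 8908.8 kN·m/m
M_D = W·d = 1085·5.57 = 6043.5 kN·m/m
FS = M_R / M_D = 8908.8 / 6043.5 = 1.474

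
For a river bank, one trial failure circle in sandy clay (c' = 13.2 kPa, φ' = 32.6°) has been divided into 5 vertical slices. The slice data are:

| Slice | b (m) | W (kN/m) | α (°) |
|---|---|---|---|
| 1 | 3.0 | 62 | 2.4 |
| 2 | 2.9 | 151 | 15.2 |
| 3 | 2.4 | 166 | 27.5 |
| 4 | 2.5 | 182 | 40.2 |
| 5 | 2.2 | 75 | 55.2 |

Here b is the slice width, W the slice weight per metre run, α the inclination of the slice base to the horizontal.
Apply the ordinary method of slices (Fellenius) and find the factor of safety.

Ordinary method of slices: FS = Σ[c'·Δl_i + (W_i cosα_i)·tanφ'] / Σ W_i sinα_i, with Δl_i = b_i / cosα_i.
Slice 1: Δl = 3.0/cos2.4° = 3.003 m; N'_1 = 62·cos2.4° = 61.9; c'Δl = 39.63; W sinα = 2.6
Slice 2: Δl = 2.9/cos15.2° = 3.005 m; N'_2 = 151·cos15.2° = 145.7; c'Δl = 39.67; W sinα = 39.6
Slice 3: Δl = 2.4/cos27.5° = 2.706 m; N'_3 = 166·cos27.5° = 147.2; c'Δl = 35.72; W sinα = 76.7
Slice 4: Δl = 2.5/cos40.2° = 3.273 m; N'_4 = 182·cos40.2° = 139.0; c'Δl = 43.21; W sinα = 117.5
Slice 5: Δl = 2.2/cos55.2° = 3.855 m; N'_5 = 75·cos55.2° = 42.8; c'Δl = 50.88; W sinα = 61.6
Σc'Δl = 209.1 kN/m; ΣN' = 536.7 kN/m; ΣW sinα = 297.9 kN/m
Resisting = 209.1 + 536.7·tan32.6° = 209.1 + 343.2 = 552.4 kN/m
FS = 552.4 / 297.9 = 1.854

FS = 1.85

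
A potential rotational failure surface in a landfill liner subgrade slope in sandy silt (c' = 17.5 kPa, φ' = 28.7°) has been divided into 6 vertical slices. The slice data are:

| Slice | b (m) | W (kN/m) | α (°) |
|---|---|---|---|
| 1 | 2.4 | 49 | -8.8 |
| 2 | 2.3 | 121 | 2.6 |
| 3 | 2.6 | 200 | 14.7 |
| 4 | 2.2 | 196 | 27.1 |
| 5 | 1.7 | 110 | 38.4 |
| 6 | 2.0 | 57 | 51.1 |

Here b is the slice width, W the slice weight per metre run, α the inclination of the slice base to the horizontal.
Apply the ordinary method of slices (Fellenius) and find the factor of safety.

Ordinary method of slices: FS = Σ[c'·Δl_i + (W_i cosα_i)·tanφ'] / Σ W_i sinα_i, with Δl_i = b_i / cosα_i.
Slice 1: Δl = 2.4/cos(-8.8°) = 2.429 m; N'_1 = 49·cos(-8.8°) = 48.4; c'Δl = 42.50; W sinα = -7.5
Slice 2: Δl = 2.3/cos2.6° = 2.302 m; N'_2 = 121·cos2.6° = 120.9; c'Δl = 40.29; W sinα = 5.5
Slice 3: Δl = 2.6/cos14.7° = 2.688 m; N'_3 = 200·cos14.7° = 193.5; c'Δl = 47.04; W sinα = 50.8
Slice 4: Δl = 2.2/cos27.1° = 2.471 m; N'_4 = 196·cos27.1° = 174.5; c'Δl = 43.25; W sinα = 89.3
Slice 5: Δl = 1.7/cos38.4° = 2.169 m; N'_5 = 110·cos38.4° = 86.2; c'Δl = 37.96; W sinα = 68.3
Slice 6: Δl = 2.0/cos51.1° = 3.185 m; N'_6 = 57·cos51.1° = 35.8; c'Δl = 55.74; W sinα = 44.4
Σc'Δl = 266.8 kN/m; ΣN' = 659.2 kN/m; ΣW sinα = 250.7 kN/m
Resisting = 266.8 + 659.2·tan28.7° = 266.8 + 360.9 = 627.7 kN/m
FS = 627.7 / 250.7 = 2.504

FS = 2.50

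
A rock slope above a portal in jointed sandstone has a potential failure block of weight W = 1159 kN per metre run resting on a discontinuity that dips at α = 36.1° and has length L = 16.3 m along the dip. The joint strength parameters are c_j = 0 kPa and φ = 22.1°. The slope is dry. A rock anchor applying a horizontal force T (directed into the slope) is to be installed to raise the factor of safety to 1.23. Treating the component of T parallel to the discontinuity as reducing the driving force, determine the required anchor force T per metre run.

T = 373 kN/m

Resolving forces along and normal to the sliding plane, with the horizontal anchor force T adding T·sinα to the effective normal force and T·cosα acting up the plane against the driving force:
FS = [c_jL + (W cosα + T sinα) tanφ] / [W sinα − T cosα]
Without the anchor: N' = 936.5 kN/m, driving T_d = 682.9 kN/m, resisting R = 0·16.3 + 936.5·tan22.1° = 380.3 kN/m, FS = 0.56.
Setting FS = 1.23 and solving for T:
1.23·(682.9 − T cos36.1°) = 380.3 + T sin36.1°·tan22.1°
T·(sin36.1°·tan22.1° + 1.23·cos36.1°) = 1.23·682.9 − 380.3
T·(0.5892·0.4061 + 1.23·0.8080) = 839.9 − 380.3 = 459.7
T·1.2331 = 459.7
T = 372.8 kN/m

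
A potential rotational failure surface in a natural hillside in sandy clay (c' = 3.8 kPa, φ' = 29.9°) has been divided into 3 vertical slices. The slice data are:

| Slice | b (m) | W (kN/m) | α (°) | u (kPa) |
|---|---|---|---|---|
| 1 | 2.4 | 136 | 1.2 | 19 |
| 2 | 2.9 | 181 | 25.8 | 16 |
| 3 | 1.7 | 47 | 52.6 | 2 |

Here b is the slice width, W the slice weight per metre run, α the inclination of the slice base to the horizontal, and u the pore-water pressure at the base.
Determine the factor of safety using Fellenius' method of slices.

FS = 1.36

Ordinary method of slices: FS = Σ[c'·Δl_i + (W_i cosα_i − u_i·Δl_i)·tanφ'] / Σ W_i sinα_i, with Δl_i = b_i / cosα_i.
Slice 1: Δl = 2.4/cos1.2° = 2.401 m; N'_1 = 136·cos1.2° − 19·2.401 = 90.4; c'Δl = 9.12; W sinα = 2.8
Slice 2: Δl = 2.9/cos25.8° = 3.221 m; N'_2 = 181·cos25.8° − 16·3.221 = 111.4; c'Δl = 12.24; W sinα = 78.8
Slice 3: Δl = 1.7/cos52.6° = 2.799 m; N'_3 = 47·cos52.6° − 2·2.799 = 22.9; c'Δl = 10.64; W sinα = 37.3
Σc'Δl = 32.0 kN/m; ΣN' = 224.7 kN/m; ΣW sinα = 119.0 kN/m
Resisting = 32.0 + 224.7·tan29.9° = 32.0 + 129.2 = 161.2 kN/m
FS = 161.2 / 119.0 = 1.355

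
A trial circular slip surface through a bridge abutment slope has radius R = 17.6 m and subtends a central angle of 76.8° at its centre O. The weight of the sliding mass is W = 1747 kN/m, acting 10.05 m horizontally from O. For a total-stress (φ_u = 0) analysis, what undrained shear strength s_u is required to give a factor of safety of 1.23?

FS = s_u·L_a·R / (W·d), so s_u = FS·W·d / (L_a·R).
Arc length L_a = R·θ = 17.6·(76.8°·π/180) = 17.6·1.3404 = 23.59 m
s_u = 1.23·1747·10.05 / (23.59·17.6) = 21595.5 / 415.21 = 52.01 kPa

s_u = 52.0 kPa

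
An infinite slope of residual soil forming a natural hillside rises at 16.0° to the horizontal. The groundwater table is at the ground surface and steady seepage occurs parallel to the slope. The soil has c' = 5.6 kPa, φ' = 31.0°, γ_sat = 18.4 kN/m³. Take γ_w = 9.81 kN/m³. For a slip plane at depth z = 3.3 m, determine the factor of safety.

With seepage parallel to the slope and the water table at the surface, the effective normal stress on the slip plane uses the buoyant unit weight γ' = γ_sat − γ_w while the driving shear stress uses γ_sat:
FS = [c' + γ' z cos²β tanφ'] / [γ_sat z sinβ cosβ]
γ' = 18.4 − 9.81 = 8.59 kN/m³
Numerator = 5.6 + 8.59·3.3·cos²16.0°·tan31.0° = 5.6 + 8.59·3.3·0.9240·0.6009 = 21.339 kPa
Denominator = 18.4·3.3·sin16.0°·cos16.0° = 18.4·3.3·0.2756·0.9613 = 16.088 kPa
FS = 21.339 / 16.088 = 1.326

FS = 1.33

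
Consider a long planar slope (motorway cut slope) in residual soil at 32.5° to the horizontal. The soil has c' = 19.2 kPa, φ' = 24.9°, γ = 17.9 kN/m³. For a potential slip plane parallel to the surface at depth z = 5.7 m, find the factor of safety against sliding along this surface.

For an infinite slope with a slip plane parallel to the surface (no pore pressure): FS = [c' + γz cos²β tanφ'] / [γz sinβ cosβ].
γz = 17.9·5.7 = 102.03 kN/m²
Numerator = 19.2 + 102.03·cos²32.5°·tan24.9° = 19.2 + 102.03·0.7113·0.4642 = 52.888 kPa
Denominator = 102.03·sin32.5°·cos32.5° = 102.03·0.5373·0.8434 = 46.235 kPa
FS = 52.888 / 46.235 = 1.144

FS = 1.14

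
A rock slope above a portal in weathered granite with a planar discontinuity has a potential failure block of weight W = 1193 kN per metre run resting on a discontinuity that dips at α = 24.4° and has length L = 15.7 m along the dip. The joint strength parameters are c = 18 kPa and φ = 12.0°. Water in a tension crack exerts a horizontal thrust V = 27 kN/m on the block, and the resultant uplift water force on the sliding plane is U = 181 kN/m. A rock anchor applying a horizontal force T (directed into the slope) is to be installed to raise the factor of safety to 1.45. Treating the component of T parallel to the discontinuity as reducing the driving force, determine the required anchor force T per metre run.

T = 197 kN/m

Resolving forces along and normal to the sliding plane, with the horizontal anchor force T adding T·sinα to the effective normal force and T·cosα acting up the plane against the driving force:
FS = [cL + (W cosα − U − V sinα + T sinα) tanφ] / [W sinα + V cosα − T cosα]
Without the anchor: N' = 894.3 kN/m, driving T_d = 517.4 kN/m, resisting R = 18·15.7 + 894.3·tan12.0° = 472.7 kN/m, FS = 0.91.
Setting FS = 1.45 and solving for T:
1.45·(517.4 − T cos24.4°) = 472.7 + T sin24.4°·tan12.0°
T·(sin24.4°·tan12.0° + 1.45·cos24.4°) = 1.45·517.4 − 472.7
T·(0.4131·0.2126 + 1.45·0.9107) = 750.3 − 472.7 = 277.6
T·1.4083 = 277.6
T = 197.1 kN/m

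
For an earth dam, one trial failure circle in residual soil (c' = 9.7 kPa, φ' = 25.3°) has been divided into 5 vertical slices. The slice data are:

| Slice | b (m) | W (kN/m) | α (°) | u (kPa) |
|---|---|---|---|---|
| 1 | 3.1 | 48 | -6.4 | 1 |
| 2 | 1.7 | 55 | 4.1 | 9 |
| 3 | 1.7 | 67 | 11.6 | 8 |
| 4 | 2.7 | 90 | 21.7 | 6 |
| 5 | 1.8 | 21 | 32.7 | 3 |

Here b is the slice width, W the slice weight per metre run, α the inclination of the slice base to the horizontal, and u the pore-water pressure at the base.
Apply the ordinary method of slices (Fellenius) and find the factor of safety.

FS = 3.76

Ordinary method of slices: FS = Σ[c'·Δl_i + (W_i cosα_i − u_i·Δl_i)·tanφ'] / Σ W_i sinα_i, with Δl_i = b_i / cosα_i.
Slice 1: Δl = 3.1/cos(-6.4°) = 3.119 m; N'_1 = 48·cos(-6.4°) − 1·3.119 = 44.6; c'Δl = 30.26; W sinα = -5.4
Slice 2: Δl = 1.7/cos4.1° = 1.704 m; N'_2 = 55·cos4.1° − 9·1.704 = 39.5; c'Δl = 16.53; W sinα = 3.9
Slice 3: Δl = 1.7/cos11.6° = 1.735 m; N'_3 = 67·cos11.6° − 8·1.735 = 51.7; c'Δl = 16.83; W sinα = 13.5
Slice 4: Δl = 2.7/cos21.7° = 2.906 m; N'_4 = 90·cos21.7° − 6·2.906 = 66.2; c'Δl = 28.19; W sinα = 33.3
Slice 5: Δl = 1.8/cos32.7° = 2.139 m; N'_5 = 21·cos32.7° − 3·2.139 = 11.3; c'Δl = 20.75; W sinα = 11.3
Σc'Δl = 112.6 kN/m; ΣN' = 213.3 kN/m; ΣW sinα = 56.7 kN/m
Resisting = 112.6 + 213.3·tan25.3° = 112.6 + 100.8 = 213.4 kN/m
FS = 213.4 / 56.7 = 3.765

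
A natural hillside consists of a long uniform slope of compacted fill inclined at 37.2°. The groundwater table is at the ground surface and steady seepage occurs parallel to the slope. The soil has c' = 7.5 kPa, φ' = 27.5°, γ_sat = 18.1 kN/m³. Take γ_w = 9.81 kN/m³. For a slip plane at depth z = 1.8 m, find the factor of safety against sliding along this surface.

FS = 0.79

With seepage parallel to the slope and the water table at the surface, the effective normal stress on the slip plane uses the buoyant unit weight γ' = γ_sat − γ_w while the driving shear stress uses γ_sat:
FS = [c' + γ' z cos²β tanφ'] / [γ_sat z sinβ cosβ]
γ' = 18.1 − 9.81 = 8.29 kN/m³
Numerator = 7.5 + 8.29·1.8·cos²37.2°·tan27.5° = 7.5 + 8.29·1.8·0.6345·0.5206 = 12.428 kPa
Denominator = 18.1·1.8·sin37.2°·cos37.2° = 18.1·1.8·0.6046·0.7965 = 15.690 kPa
FS = 12.428 / 15.690 = 0.792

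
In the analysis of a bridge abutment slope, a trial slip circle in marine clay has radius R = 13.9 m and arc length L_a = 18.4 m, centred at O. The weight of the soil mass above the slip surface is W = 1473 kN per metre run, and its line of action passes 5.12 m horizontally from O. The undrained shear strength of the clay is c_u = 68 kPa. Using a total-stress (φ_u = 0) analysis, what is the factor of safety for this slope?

Taking moments about the centre O, the resisting moment is provided by the undrained shear strength acting along the arc:
M_R = c_u·L_a·R = 68·18.40·13.9 = 17391.7 kN·m/m
M_D = W·d = 1473·5.12 = 7541.8 kN·m/m
FS = M_R / M_D = 17391.7 / 7541.8 = 2.306

FS = 2.31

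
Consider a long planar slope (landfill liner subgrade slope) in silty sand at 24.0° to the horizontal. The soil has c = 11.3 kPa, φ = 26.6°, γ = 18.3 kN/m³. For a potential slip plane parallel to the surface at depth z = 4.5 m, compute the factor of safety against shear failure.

For an infinite slope with a slip plane parallel to the surface (no pore pressure): FS = [c + γz cos²β tanφ] / [γz sinβ cosβ].
γz = 18.3·4.5 = 82.35 kN/m²
Numerator = 11.3 + 82.35·cos²24.0°·tan26.6° = 11.3 + 82.35·0.8346·0.5008 = 45.716 kPa
Denominator = 82.35·sin24.0°·cos24.0° = 82.35·0.4067·0.9135 = 30.599 kPa
FS = 45.716 / 30.599 = 1.494

FS = 1.49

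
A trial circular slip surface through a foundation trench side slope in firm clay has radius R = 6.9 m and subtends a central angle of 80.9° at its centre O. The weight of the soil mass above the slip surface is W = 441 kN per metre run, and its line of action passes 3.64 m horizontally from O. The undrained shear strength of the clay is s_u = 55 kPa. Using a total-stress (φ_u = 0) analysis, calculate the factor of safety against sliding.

Taking moments about the centre O, the resisting moment is provided by the undrained shear strength acting along the arc:
Arc length L_a = R·θ = 6.9·(80.9°·π/180) = 6.9·1.4120 = 9.74 m
M_R = s_u·L_a·R = 55·9.74·6.9 = 3697.3 kN·m/m
M_D = W·d = 441·3.64 = 1605.2 kN·m/m
FS = M_R / M_D = 3697.3 / 1605.2 = 2.303

FS = 2.30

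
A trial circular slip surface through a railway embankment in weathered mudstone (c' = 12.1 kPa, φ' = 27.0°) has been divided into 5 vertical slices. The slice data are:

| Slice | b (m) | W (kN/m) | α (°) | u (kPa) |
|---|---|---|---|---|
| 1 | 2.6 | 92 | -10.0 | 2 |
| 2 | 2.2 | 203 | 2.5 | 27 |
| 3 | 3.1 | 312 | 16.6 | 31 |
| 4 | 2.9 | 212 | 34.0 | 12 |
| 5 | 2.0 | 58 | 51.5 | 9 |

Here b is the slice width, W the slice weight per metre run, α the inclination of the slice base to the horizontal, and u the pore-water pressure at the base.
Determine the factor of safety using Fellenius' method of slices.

FS = 1.90

Ordinary method of slices: FS = Σ[c'·Δl_i + (W_i cosα_i − u_i·Δl_i)·tanφ'] / Σ W_i sinα_i, with Δl_i = b_i / cosα_i.
Slice 1: Δl = 2.6/cos(-10.0°) = 2.640 m; N'_1 = 92·cos(-10.0°) − 2·2.640 = 85.3; c'Δl = 31.95; W sinα = -16.0
Slice 2: Δl = 2.2/cos2.5° = 2.202 m; N'_2 = 203·cos2.5° − 27·2.202 = 143.4; c'Δl = 26.65; W sinα = 8.9
Slice 3: Δl = 3.1/cos16.6° = 3.235 m; N'_3 = 312·cos16.6° − 31·3.235 = 198.7; c'Δl = 39.14; W sinα = 89.1
Slice 4: Δl = 2.9/cos34.0° = 3.498 m; N'_4 = 212·cos34.0° − 12·3.498 = 133.8; c'Δl = 42.33; W sinα = 118.5
Slice 5: Δl = 2.0/cos51.5° = 3.213 m; N'_5 = 58·cos51.5° − 9·3.213 = 7.2; c'Δl = 38.87; W sinα = 45.4
Σc'Δl = 178.9 kN/m; ΣN' = 568.4 kN/m; ΣW sinα = 246.0 kN/m
Resisting = 178.9 + 568.4·tan27.0° = 178.9 + 289.6 = 468.5 kN/m
FS = 468.5 / 246.0 = 1.905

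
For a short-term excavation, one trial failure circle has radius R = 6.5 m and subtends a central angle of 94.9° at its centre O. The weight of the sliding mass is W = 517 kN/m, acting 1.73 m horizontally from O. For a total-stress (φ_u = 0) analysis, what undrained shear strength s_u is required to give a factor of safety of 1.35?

FS = s_u·L_a·R / (W·d), so s_u = FS·W·d / (L_a·R).
Arc length L_a = R·θ = 6.5·(94.9°·π/180) = 6.5·1.6563 = 10.77 m
s_u = 1.35·517·1.73 / (10.77·6.5) = 1207.5 / 69.98 = 17.25 kPa

s_u = 17.3 kPa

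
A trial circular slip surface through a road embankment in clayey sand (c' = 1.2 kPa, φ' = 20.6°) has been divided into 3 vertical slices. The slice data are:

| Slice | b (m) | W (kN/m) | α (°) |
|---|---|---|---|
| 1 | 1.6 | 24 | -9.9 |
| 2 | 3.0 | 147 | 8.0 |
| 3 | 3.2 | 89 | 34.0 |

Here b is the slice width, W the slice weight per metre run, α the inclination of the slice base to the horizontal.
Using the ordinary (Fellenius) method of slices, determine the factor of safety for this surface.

Ordinary method of slices: FS = Σ[c'·Δl_i + (W_i cosα_i)·tanφ'] / Σ W_i sinα_i, with Δl_i = b_i / cosα_i.
Slice 1: Δl = 1.6/cos(-9.9°) = 1.624 m; N'_1 = 24·cos(-9.9°) = 23.6; c'Δl = 1.95; W sinα = -4.1
Slice 2: Δl = 3.0/cos8.0° = 3.029 m; N'_2 = 147·cos8.0° = 145.6; c'Δl = 3.64; W sinα = 20.5
Slice 3: Δl = 3.2/cos34.0° = 3.860 m; N'_3 = 89·cos34.0° = 73.8; c'Δl = 4.63; W sinα = 49.8
Σc'Δl = 10.2 kN/m; ΣN' = 243.0 kN/m; ΣW sinα = 66.1 kN/m
Resisting = 10.2 + 243.0·tan20.6° = 10.2 + 91.3 = 101.6 kN/m
FS = 101.6 / 66.1 = 1.536

FS = 1.54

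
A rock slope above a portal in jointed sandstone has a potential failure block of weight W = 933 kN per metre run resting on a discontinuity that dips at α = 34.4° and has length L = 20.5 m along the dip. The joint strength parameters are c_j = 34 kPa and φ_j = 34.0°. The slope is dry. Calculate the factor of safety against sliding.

FS = 2.31

Resolving the block weight along and normal to the plane and applying the Mohr–Coulomb strength on the joint:
N' = W cosα = 933·cos34.4° = 769.8 kN/m
Driving force T = W sinα = 933·sin34.4° = 527.1 kN/m
Resisting force R = c_j·L + N'·tanφ_j = 34·20.5 + 769.8·tan34.0° = 697.0 + 519.3 = 1216.3 kN/m
FS = R / T = 1216.3 / 527.1 = 2.307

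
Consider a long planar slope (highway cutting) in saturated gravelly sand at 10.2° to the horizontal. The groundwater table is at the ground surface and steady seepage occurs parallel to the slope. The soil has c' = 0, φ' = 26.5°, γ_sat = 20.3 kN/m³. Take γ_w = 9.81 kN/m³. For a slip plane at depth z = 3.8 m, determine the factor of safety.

With seepage parallel to the slope and the water table at the surface, the effective normal stress on the slip plane uses the buoyant unit weight γ' = γ_sat − γ_w while the driving shear stress uses γ_sat:
FS = [c' + γ' z cos²β tanφ'] / [γ_sat z sinβ cosβ]
(For c' = 0 this reduces to FS = (γ'/γ_sat)·tanφ'/tanβ.)
γ' = 20.3 − 9.81 = 10.49 kN/m³
Numerator = 0.0 + 10.49·3.8·cos²10.2°·tan26.5° = 0.0 + 10.49·3.8·0.9686·0.4986 = 19.251 kPa
Denominator = 20.3·3.8·sin10.2°·cos10.2° = 20.3·3.8·0.1771·0.9842 = 13.444 kPa
FS = 19.251 / 13.444 = 1.432

FS = 1.43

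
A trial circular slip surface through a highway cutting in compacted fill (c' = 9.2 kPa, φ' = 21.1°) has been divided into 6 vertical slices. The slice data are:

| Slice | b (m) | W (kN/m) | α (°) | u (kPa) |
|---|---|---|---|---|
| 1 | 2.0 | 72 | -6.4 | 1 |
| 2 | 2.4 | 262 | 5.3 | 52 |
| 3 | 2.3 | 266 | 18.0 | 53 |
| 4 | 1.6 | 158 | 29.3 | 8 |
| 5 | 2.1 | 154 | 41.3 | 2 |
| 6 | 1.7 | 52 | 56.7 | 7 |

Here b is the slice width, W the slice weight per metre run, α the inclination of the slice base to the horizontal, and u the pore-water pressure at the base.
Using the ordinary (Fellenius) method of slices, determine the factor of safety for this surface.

Ordinary method of slices: FS = Σ[c'·Δl_i + (W_i cosα_i − u_i·Δl_i)·tanφ'] / Σ W_i sinα_i, with Δl_i = b_i / cosα_i.
Slice 1: Δl = 2.0/cos(-6.4°) = 2.013 m; N'_1 = 72·cos(-6.4°) − 1·2.013 = 69.5; c'Δl = 18.52; W sinα = -8.0
Slice 2: Δl = 2.4/cos5.3° = 2.410 m; N'_2 = 262·cos5.3° − 52·2.410 = 135.5; c'Δl = 22.17; W sinα = 24.2
Slice 3: Δl = 2.3/cos18.0° = 2.418 m; N'_3 = 266·cos18.0° − 53·2.418 = 124.8; c'Δl = 22.25; W sinα = 82.2
Slice 4: Δl = 1.6/cos29.3° = 1.835 m; N'_4 = 158·cos29.3° − 8·1.835 = 123.1; c'Δl = 16.88; W sinα = 77.3
Slice 5: Δl = 2.1/cos41.3° = 2.795 m; N'_5 = 154·cos41.3° − 2·2.795 = 110.1; c'Δl = 25.72; W sinα = 101.6
Slice 6: Δl = 1.7/cos56.7° = 3.096 m; N'_6 = 52·cos56.7° − 7·3.096 = 6.9; c'Δl = 28.49; W sinα = 43.5
Σc'Δl = 134.0 kN/m; ΣN' = 570.0 kN/m; ΣW sinα = 320.8 kN/m
Resisting = 134.0 + 570.0·tan21.1° = 134.0 + 219.9 = 354.0 kN/m
FS = 354.0 / 320.8 = 1.103

FS = 1.10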